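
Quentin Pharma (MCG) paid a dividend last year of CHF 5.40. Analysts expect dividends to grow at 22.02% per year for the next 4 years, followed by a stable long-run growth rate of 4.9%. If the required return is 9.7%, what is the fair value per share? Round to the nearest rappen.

CHF 209.03

Two-stage DDM. Project D₁…D_4 at 0.2202, terminal growth 0.049, discount at r = 0.097.
D_1 = 6.5891
D_2 = 8.0400
D_3 = 9.8104
D_4 = 11.9707
Terminal value at t=4: TV = D_5/(r−g) = 12.5572/(0.097−0.049) = 261.6086
P₀ = 6.5891/(1+0.097)^1 + 8.0400/(1+0.097)^2 + 9.8104/(1+0.097)^3 + 11.9707/(1+0.097)^4 + 261.6086/(1+0.097)^4 = 209.0296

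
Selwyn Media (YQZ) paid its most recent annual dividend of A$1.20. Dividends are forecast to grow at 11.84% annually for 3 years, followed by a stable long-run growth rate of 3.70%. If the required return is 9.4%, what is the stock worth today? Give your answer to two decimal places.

A$27.09

Two-stage DDM. Project D₁…D_3 at 0.1184, terminal growth 0.037, discount at r = 0.094.
D_1 = 1.3421
D_2 = 1.5010
D_3 = 1.6787
Terminal value at t=3: TV = D_4/(r−g) = 1.7408/(0.094−0.037) = 30.5405
P₀ = 1.3421/(1+0.094)^1 + 1.5010/(1+0.094)^2 + 1.6787/(1+0.094)^3 + 30.5405/(1+0.094)^3 = 27.0881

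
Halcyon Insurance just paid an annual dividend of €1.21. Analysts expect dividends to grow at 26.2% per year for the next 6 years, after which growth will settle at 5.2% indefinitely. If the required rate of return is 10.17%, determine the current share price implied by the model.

€69.86

Two-stage DDM. Project D₁…D_6 at 0.262, terminal growth 0.052, discount at r = 0.1017.
D_1 = 1.5270
D_2 = 1.9271
D_3 = 2.4320
D_4 = 3.0692
D_5 = 3.8733
D_6 = 4.8881
Terminal value at t=6: TV = D_7/(r−g) = 5.1423/(0.1017−0.052) = 103.4668
P₀ = 1.5270/(1+0.1017)^1 + 1.9271/(1+0.1017)^2 + 2.4320/(1+0.1017)^3 + 3.0692/(1+0.1017)^4 + 3.8733/(1+0.1017)^5 + 4.8881/(1+0.1017)^6 + 103.4668/(1+0.1017)^6 = 69.8619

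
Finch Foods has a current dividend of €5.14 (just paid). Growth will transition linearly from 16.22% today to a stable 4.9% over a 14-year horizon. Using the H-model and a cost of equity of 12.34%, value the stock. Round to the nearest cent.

€127.21

H-model: P₀ = D₀[(1+g_L) + H(g_S−g_L)]/(r−g_L), with H = 14/2 = 7.
P₀ = 5.14 × [(1+0.049) + 7×(0.1622−0.049)] / (0.1234−0.049)
   = 5.14 × 1.8414 / 0.0744 = 127.2150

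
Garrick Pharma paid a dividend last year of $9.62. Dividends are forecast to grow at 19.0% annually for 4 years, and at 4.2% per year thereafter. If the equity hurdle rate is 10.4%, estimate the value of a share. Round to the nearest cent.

Two-stage DDM. Project D₁…D_4 at 0.19, terminal growth 0.042, discount at r = 0.104.
D_1 = 11.4478
D_2 = 13.6229
D_3 = 16.2112
D_4 = 19.2914
Terminal value at t=4: TV = D_5/(r−g) = 20.1016/(0.104−0.042) = 324.2194
P₀ = 11.4478/(1+0.104)^1 + 13.6229/(1+0.104)^2 + 16.2112/(1+0.104)^3 + 19.2914/(1+0.104)^4 + 324.2194/(1+0.104)^4 = 264.8349

$264.83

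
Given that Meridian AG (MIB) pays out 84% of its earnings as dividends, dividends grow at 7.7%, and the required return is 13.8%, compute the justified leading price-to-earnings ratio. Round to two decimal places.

Justified leading P/E = b/(r−g) = 0.84/(0.138−0.077) = 13.7705

13.77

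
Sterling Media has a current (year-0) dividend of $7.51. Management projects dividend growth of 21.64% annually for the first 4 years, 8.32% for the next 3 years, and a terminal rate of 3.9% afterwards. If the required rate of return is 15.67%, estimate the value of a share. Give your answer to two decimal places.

$124.90

Three-stage DDM. Project D₁…D_7; terminal Gordon value at t=7 with g = 0.039; discount at r = 0.1567.
D_1 = 9.1352
D_2 = 11.1120
D_3 = 13.5167
D_4 = 16.4417
D_5 = 17.8096
D_6 = 19.2914
D_7 = 20.8964
TV_7 = 21.7114/(0.1567−0.039) = 184.4636
P₀ = Σ Dₜ/(1+r)ᵗ + TV_7/(1+r)^7 = 124.9029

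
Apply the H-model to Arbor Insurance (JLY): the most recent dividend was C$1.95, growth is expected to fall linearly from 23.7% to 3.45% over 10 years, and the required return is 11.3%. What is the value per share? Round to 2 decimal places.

C$50.85

H-model: P₀ = D₀[(1+g_L) + H(g_S−g_L)]/(r−g_L), with H = 10/2 = 5.
P₀ = 1.95 × [(1+0.0345) + 5×(0.237−0.0345)] / (0.113−0.0345)
   = 1.95 × 2.0470 / 0.0785 = 50.8490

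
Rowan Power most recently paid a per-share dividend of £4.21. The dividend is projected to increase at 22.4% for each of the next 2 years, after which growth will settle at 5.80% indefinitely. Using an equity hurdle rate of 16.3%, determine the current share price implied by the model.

Two-stage DDM. Project D₁…D_2 at 0.224, terminal growth 0.058, discount at r = 0.163.
D_1 = 5.1530
D_2 = 6.3073
Terminal value at t=2: TV = D_3/(r−g) = 6.6731/(0.163−0.058) = 63.5538
P₀ = 5.1530/(1+0.163)^1 + 6.3073/(1+0.163)^2 + 63.5538/(1+0.163)^2 = 56.0815

£56.08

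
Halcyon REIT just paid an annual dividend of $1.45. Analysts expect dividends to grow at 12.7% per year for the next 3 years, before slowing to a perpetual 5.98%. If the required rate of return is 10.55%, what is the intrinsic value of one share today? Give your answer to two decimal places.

$40.15

Two-stage DDM. Project D₁…D_3 at 0.127, terminal growth 0.0598, discount at r = 0.1055.
D_1 = 1.6341
D_2 = 1.8417
D_3 = 2.0756
Terminal value at t=3: TV = D_4/(r−g) = 2.1997/(0.1055−0.0598) = 48.1335
P₀ = 1.6341/(1+0.1055)^1 + 1.8417/(1+0.1055)^2 + 2.0756/(1+0.1055)^3 + 48.1335/(1+0.1055)^3 = 40.1477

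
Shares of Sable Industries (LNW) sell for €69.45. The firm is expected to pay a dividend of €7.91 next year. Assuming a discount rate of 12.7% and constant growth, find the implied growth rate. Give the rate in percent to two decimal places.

From P₀ = D₁/(r − g), the implied growth is g = r − D₁/P₀.
g = 0.127 − 7.91/69.45 = 0.127 − 0.11389 = 0.01311

1.31%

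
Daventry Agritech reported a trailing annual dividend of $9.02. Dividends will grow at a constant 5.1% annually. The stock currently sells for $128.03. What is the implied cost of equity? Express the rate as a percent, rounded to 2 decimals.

Rearranging the constant-growth DDM: r = D₁/P₀ + g.
D₁ = 9.02 × (1 + 0.051) = 9.4800.
r = 9.4800 / 128.03 + 0.051 = 0.07405 + 0.051 = 0.12505

12.50%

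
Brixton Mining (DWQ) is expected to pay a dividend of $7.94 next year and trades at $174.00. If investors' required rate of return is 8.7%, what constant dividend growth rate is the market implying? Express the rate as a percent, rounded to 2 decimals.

4.14%

From P₀ = D₁/(r − g), the implied growth is g = r − D₁/P₀.
g = 0.087 − 7.94/174.00 = 0.087 − 0.04563 = 0.04137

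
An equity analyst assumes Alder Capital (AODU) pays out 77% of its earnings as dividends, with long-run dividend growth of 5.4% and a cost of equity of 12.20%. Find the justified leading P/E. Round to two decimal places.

Justified leading P/E = b/(r−g) = 0.77/(0.122−0.054) = 11.3235

11.32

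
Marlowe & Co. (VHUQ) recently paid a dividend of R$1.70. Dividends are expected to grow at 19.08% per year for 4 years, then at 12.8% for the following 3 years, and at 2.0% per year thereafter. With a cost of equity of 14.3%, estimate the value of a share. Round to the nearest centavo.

Three-stage DDM. Project D₁…D_7; terminal Gordon value at t=7 with g = 0.02; discount at r = 0.143.
D_1 = 2.0244
D_2 = 2.4106
D_3 = 2.8706
D_4 = 3.4183
D_5 = 3.8558
D_6 = 4.3493
D_7 = 4.9060
TV_7 = 5.0042/(0.143−0.02) = 40.6843
P₀ = Σ Dₜ/(1+r)ᵗ + TV_7/(1+r)^7 = 29.3557

R$29.36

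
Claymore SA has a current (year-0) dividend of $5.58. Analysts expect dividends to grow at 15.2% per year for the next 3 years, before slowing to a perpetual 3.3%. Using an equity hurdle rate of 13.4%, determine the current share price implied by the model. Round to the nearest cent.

$77.11

Two-stage DDM. Project D₁…D_3 at 0.152, terminal growth 0.033, discount at r = 0.134.
D_1 = 6.4282
D_2 = 7.4052
D_3 = 8.5308
Terminal value at t=3: TV = D_4/(r−g) = 8.8124/(0.134−0.033) = 87.2510
P₀ = 6.4282/(1+0.134)^1 + 7.4052/(1+0.134)^2 + 8.5308/(1+0.134)^3 + 87.2510/(1+0.134)^3 = 77.1088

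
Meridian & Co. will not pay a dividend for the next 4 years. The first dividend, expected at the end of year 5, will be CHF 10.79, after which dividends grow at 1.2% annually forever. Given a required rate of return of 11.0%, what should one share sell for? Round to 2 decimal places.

CHF 72.53

Deferred-dividend DDM. At t=4 the remaining stream is a growing perpetuity with first payment D_5 = 10.79.
V_4 = D_5/(r−g) = 10.79/(0.11−0.012) = 110.1020
P₀ = V_4/(1+r)^4 = 110.1020/(1+0.11)^4 = 72.5276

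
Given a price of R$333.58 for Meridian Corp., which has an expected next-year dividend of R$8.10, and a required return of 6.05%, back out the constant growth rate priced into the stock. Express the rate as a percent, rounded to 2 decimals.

3.62%

From P₀ = D₁/(r − g), the implied growth is g = r − D₁/P₀.
g = 0.0605 − 8.10/333.58 = 0.0605 − 0.02428 = 0.03622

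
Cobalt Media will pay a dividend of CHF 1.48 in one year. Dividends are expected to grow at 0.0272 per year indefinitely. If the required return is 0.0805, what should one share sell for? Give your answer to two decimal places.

CHF 27.77

Gordon growth model: P₀ = D₁/(r − g), with D₁ = 1.48 given directly.
P₀ = 1.4800 / (0.0805 − 0.0272) = 1.4800 / 0.0533 = 27.7674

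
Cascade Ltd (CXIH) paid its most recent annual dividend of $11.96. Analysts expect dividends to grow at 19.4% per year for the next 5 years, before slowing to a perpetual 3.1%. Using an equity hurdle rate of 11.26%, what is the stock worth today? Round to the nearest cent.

Two-stage DDM. Project D₁…D_5 at 0.194, terminal growth 0.031, discount at r = 0.1126.
D_1 = 14.2802
D_2 = 17.0506
D_3 = 20.3584
D_4 = 24.3080
D_5 = 29.0237
Terminal value at t=5: TV = D_6/(r−g) = 29.9234/(0.1126−0.031) = 366.7088
P₀ = 14.2802/(1+0.1126)^1 + 17.0506/(1+0.1126)^2 + 20.3584/(1+0.1126)^3 + 24.3080/(1+0.1126)^4 + 29.0237/(1+0.1126)^5 + 366.7088/(1+0.1126)^5 = 289.3708

$289.37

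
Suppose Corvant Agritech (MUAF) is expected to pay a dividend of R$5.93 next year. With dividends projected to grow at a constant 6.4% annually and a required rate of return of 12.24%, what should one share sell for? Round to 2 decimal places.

R$101.54

Gordon growth model: P₀ = D₁/(r − g), with D₁ = 5.93 given directly.
P₀ = 5.9300 / (0.1224 − 0.064) = 5.9300 / 0.0584 = 101.5411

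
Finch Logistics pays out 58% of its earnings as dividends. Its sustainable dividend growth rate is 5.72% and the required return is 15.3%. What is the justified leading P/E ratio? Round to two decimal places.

6.05

Justified leading P/E = b/(r−g) = 0.58/(0.153−0.0572) = 6.0543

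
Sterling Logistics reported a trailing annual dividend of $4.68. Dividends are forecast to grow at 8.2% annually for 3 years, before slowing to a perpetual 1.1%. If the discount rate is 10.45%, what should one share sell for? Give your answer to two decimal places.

Two-stage DDM. Project D₁…D_3 at 0.082, terminal growth 0.011, discount at r = 0.1045.
D_1 = 5.0638
D_2 = 5.4790
D_3 = 5.9283
Terminal value at t=3: TV = D_4/(r−g) = 5.9935/(0.1045−0.011) = 64.1014
P₀ = 5.0638/(1+0.1045)^1 + 5.4790/(1+0.1045)^2 + 5.9283/(1+0.1045)^3 + 64.1014/(1+0.1045)^3 = 61.0497

$61.05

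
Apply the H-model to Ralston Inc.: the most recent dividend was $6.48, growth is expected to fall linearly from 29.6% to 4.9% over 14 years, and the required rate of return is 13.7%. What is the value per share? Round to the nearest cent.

$204.56

H-model: P₀ = D₀[(1+g_L) + H(g_S−g_L)]/(r−g_L), with H = 14/2 = 7.
P₀ = 6.48 × [(1+0.049) + 7×(0.296−0.049)] / (0.137−0.049)
   = 6.48 × 2.7780 / 0.088 = 204.5618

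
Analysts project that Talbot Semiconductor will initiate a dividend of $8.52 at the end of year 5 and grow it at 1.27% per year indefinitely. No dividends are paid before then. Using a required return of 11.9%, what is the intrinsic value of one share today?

$51.12

Deferred-dividend DDM. At t=4 the remaining stream is a growing perpetuity with first payment D_5 = 8.52.
V_4 = D_5/(r−g) = 8.52/(0.119−0.0127) = 80.1505
P₀ = V_4/(1+r)^4 = 80.1505/(1+0.119)^4 = 51.1194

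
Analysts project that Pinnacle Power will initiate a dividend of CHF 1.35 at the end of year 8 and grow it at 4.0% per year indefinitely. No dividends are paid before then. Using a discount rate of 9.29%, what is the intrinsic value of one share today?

Deferred-dividend DDM. At t=7 the remaining stream is a growing perpetuity with first payment D_8 = 1.35.
V_7 = D_8/(r−g) = 1.35/(0.0929−0.04) = 25.5198
P₀ = V_7/(1+r)^7 = 25.5198/(1+0.0929)^7 = 13.7030

CHF 13.70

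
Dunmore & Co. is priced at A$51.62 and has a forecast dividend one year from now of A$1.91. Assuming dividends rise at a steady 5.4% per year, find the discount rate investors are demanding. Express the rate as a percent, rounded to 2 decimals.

Rearranging the constant-growth DDM: r = D₁/P₀ + g.
r = 1.9100 / 51.62 + 0.054 = 0.03700 + 0.054 = 0.09100

9.10%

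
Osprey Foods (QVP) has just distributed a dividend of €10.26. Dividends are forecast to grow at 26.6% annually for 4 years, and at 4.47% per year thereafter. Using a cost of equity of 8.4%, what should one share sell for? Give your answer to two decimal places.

€568.83

Two-stage DDM. Project D₁…D_4 at 0.266, terminal growth 0.0447, discount at r = 0.084.
D_1 = 12.9892
D_2 = 16.4443
D_3 = 20.8185
D_4 = 26.3562
Terminal value at t=4: TV = D_5/(r−g) = 27.5343/(0.084−0.0447) = 700.6179
P₀ = 12.9892/(1+0.084)^1 + 16.4443/(1+0.084)^2 + 20.8185/(1+0.084)^3 + 26.3562/(1+0.084)^4 + 700.6179/(1+0.084)^4 = 568.8253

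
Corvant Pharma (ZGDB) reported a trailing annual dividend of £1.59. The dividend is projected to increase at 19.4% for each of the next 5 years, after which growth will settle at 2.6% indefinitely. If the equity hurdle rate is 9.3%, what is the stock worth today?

Two-stage DDM. Project D₁…D_5 at 0.194, terminal growth 0.026, discount at r = 0.093.
D_1 = 1.8985
D_2 = 2.2668
D_3 = 2.7065
D_4 = 3.2316
D_5 = 3.8585
Terminal value at t=5: TV = D_6/(r−g) = 3.9588/(0.093−0.026) = 59.0869
P₀ = 1.8985/(1+0.093)^1 + 2.2668/(1+0.093)^2 + 2.7065/(1+0.093)^3 + 3.2316/(1+0.093)^4 + 3.8585/(1+0.093)^5 + 59.0869/(1+0.093)^5 = 48.3233

£48.32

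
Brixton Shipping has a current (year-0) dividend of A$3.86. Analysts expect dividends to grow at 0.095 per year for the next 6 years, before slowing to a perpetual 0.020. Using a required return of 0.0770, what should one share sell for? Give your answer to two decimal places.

A$100.85

Two-stage DDM. Project D₁…D_6 at 0.095, terminal growth 0.02, discount at r = 0.077.
D_1 = 4.2267
D_2 = 4.6282
D_3 = 5.0679
D_4 = 5.5494
D_5 = 6.0766
D_6 = 6.6538
Terminal value at t=6: TV = D_7/(r−g) = 6.7869/(0.077−0.02) = 119.0686
P₀ = 4.2267/(1+0.077)^1 + 4.6282/(1+0.077)^2 + 5.0679/(1+0.077)^3 + 5.5494/(1+0.077)^4 + 6.0766/(1+0.077)^5 + 6.6538/(1+0.077)^6 + 119.0686/(1+0.077)^6 = 100.8494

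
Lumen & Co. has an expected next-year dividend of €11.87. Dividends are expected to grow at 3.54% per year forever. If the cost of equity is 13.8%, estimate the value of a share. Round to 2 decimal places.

€115.69

Gordon growth model: P₀ = D₁/(r − g), with D₁ = 11.87 given directly.
P₀ = 11.8700 / (0.138 − 0.0354) = 11.8700 / 0.1026 = 115.6920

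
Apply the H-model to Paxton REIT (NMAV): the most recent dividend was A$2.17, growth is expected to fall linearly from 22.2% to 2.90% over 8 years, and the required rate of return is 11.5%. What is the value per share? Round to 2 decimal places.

H-model: P₀ = D₀[(1+g_L) + H(g_S−g_L)]/(r−g_L), with H = 8/2 = 4.
P₀ = 2.17 × [(1+0.029) + 4×(0.222−0.029)] / (0.115−0.029)
   = 2.17 × 1.8010 / 0.086 = 45.4438

A$45.44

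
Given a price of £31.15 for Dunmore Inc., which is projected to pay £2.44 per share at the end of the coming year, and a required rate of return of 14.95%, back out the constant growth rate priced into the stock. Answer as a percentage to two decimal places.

From P₀ = D₁/(r − g), the implied growth is g = r − D₁/P₀.
g = 0.1495 − 2.44/31.15 = 0.1495 − 0.07833 = 0.07117

7.12%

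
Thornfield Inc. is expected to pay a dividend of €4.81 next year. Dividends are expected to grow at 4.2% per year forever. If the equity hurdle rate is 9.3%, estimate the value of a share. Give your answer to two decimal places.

Gordon growth model: P₀ = D₁/(r − g), with D₁ = 4.81 given directly.
P₀ = 4.8100 / (0.093 − 0.042) = 4.8100 / 0.051 = 94.3137

€94.31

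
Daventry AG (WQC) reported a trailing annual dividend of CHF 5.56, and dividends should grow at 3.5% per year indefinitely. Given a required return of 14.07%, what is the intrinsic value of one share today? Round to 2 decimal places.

CHF 54.44

Gordon growth model: P₀ = D₁/(r − g). D₁ = 5.56 × (1 + 0.035) = 5.7546.
P₀ = 5.7546 / (0.1407 − 0.035) = 5.7546 / 0.1057 = 54.4428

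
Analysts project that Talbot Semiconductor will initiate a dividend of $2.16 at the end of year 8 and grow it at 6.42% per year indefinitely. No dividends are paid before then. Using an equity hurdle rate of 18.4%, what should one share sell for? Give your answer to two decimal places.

Deferred-dividend DDM. At t=7 the remaining stream is a growing perpetuity with first payment D_8 = 2.16.
V_7 = D_8/(r−g) = 2.16/(0.184−0.0642) = 18.0301
P₀ = V_7/(1+r)^7 = 18.0301/(1+0.184)^7 = 5.5276

$5.53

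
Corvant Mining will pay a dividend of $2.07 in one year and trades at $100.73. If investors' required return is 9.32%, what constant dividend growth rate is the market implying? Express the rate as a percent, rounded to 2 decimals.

7.27%

From P₀ = D₁/(r − g), the implied growth is g = r − D₁/P₀.
g = 0.0932 − 2.07/100.73 = 0.0932 − 0.02055 = 0.07265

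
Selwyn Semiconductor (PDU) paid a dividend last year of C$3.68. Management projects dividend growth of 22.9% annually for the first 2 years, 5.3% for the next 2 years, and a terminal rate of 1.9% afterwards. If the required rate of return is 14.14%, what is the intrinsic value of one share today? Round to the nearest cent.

C$46.03

Three-stage DDM. Project D₁…D_4; terminal Gordon value at t=4 with g = 0.019; discount at r = 0.1414.
D_1 = 4.5227
D_2 = 5.5584
D_3 = 5.8530
D_4 = 6.1632
TV_4 = 6.2803/(0.1414−0.019) = 51.3099
P₀ = Σ Dₜ/(1+r)ᵗ + TV_4/(1+r)^4 = 46.0271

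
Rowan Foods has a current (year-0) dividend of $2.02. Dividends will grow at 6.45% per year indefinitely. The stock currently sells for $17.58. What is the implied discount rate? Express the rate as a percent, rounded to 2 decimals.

Rearranging the constant-growth DDM: r = D₁/P₀ + g.
D₁ = 2.02 × (1 + 0.0645) = 2.1503.
r = 2.1503 / 17.58 + 0.0645 = 0.12231 + 0.0645 = 0.18681

18.68%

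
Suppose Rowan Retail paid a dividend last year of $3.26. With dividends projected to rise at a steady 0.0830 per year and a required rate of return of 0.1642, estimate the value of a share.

Gordon growth model: P₀ = D₁/(r − g). D₁ = 3.26 × (1 + 0.083) = 3.5306.
P₀ = 3.5306 / (0.1642 − 0.083) = 3.5306 / 0.0812 = 43.4800

$43.48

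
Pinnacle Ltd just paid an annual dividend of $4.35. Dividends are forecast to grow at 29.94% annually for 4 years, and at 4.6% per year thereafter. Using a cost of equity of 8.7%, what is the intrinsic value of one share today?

Two-stage DDM. Project D₁…D_4 at 0.2994, terminal growth 0.046, discount at r = 0.087.
D_1 = 5.6524
D_2 = 7.3447
D_3 = 9.5437
D_4 = 12.4011
Terminal value at t=4: TV = D_5/(r−g) = 12.9716/(0.087−0.046) = 316.3796
P₀ = 5.6524/(1+0.087)^1 + 7.3447/(1+0.087)^2 + 9.5437/(1+0.087)^3 + 12.4011/(1+0.087)^4 + 316.3796/(1+0.087)^4 = 254.3453

$254.35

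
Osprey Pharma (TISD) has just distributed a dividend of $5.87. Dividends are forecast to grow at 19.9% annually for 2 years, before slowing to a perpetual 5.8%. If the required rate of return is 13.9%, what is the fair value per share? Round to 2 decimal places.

$97.65

Two-stage DDM. Project D₁…D_2 at 0.199, terminal growth 0.058, discount at r = 0.139.
D_1 = 7.0381
D_2 = 8.4387
Terminal value at t=2: TV = D_3/(r−g) = 8.9282/(0.139−0.058) = 110.2242
P₀ = 7.0381/(1+0.139)^1 + 8.4387/(1+0.139)^2 + 110.2242/(1+0.139)^2 = 97.6469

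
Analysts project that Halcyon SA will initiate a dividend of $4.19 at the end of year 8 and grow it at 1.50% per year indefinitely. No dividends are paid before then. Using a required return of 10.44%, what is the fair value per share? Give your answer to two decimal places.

$23.39

Deferred-dividend DDM. At t=7 the remaining stream is a growing perpetuity with first payment D_8 = 4.19.
V_7 = D_8/(r−g) = 4.19/(0.1044−0.015) = 46.8680
P₀ = V_7/(1+r)^7 = 46.8680/(1+0.1044)^7 = 23.3879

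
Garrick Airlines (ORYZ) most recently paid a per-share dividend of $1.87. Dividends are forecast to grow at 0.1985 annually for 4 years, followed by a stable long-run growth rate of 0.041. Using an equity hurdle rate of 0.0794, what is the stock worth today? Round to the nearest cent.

$86.84

Two-stage DDM. Project D₁…D_4 at 0.1985, terminal growth 0.041, discount at r = 0.0794.
D_1 = 2.2412
D_2 = 2.6861
D_3 = 3.2193
D_4 = 3.8583
Terminal value at t=4: TV = D_5/(r−g) = 4.0165/(0.0794−0.041) = 104.5956
P₀ = 2.2412/(1+0.0794)^1 + 2.6861/(1+0.0794)^2 + 3.2193/(1+0.0794)^3 + 3.8583/(1+0.0794)^4 + 104.5956/(1+0.0794)^4 = 86.8358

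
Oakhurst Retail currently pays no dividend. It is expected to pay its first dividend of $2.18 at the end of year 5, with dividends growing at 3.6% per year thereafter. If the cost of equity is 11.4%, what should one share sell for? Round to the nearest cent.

$18.15

Deferred-dividend DDM. At t=4 the remaining stream is a growing perpetuity with first payment D_5 = 2.18.
V_4 = D_5/(r−g) = 2.18/(0.114−0.036) = 27.9487
P₀ = V_4/(1+r)^4 = 27.9487/(1+0.114)^4 = 18.1477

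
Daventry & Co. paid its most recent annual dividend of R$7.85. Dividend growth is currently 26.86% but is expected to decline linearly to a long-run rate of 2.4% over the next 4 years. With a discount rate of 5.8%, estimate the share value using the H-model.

R$349.37

H-model: P₀ = D₀[(1+g_L) + H(g_S−g_L)]/(r−g_L), with H = 4/2 = 2.
P₀ = 7.85 × [(1+0.024) + 2×(0.2686−0.024)] / (0.058−0.024)
   = 7.85 × 1.5132 / 0.034 = 349.3712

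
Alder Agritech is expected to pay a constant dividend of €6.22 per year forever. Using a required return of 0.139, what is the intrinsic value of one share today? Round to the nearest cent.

€44.75

Zero-growth DDM (perpetuity): P₀ = D/r = 6.22 / 0.139 = 44.7482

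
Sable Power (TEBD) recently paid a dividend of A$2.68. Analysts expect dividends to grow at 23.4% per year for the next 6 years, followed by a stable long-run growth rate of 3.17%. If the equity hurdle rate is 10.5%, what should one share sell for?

Two-stage DDM. Project D₁…D_6 at 0.234, terminal growth 0.0317, discount at r = 0.105.
D_1 = 3.3071
D_2 = 4.0810
D_3 = 5.0359
D_4 = 6.2143
D_5 = 7.6685
D_6 = 9.4629
Terminal value at t=6: TV = D_7/(r−g) = 9.7629/(0.105−0.0317) = 133.1911
P₀ = 3.3071/(1+0.105)^1 + 4.0810/(1+0.105)^2 + 5.0359/(1+0.105)^3 + 6.2143/(1+0.105)^4 + 7.6685/(1+0.105)^5 + 9.4629/(1+0.105)^6 + 133.1911/(1+0.105)^6 = 97.2534

A$97.25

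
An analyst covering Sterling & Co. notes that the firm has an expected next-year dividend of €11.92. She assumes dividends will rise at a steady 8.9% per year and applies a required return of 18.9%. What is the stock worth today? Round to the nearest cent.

€119.20

Gordon growth model: P₀ = D₁/(r − g), with D₁ = 11.92 given directly.
P₀ = 11.9200 / (0.189 − 0.089) = 11.9200 / 0.1 = 119.2000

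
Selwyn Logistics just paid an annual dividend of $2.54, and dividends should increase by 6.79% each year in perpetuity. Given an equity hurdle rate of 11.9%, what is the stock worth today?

Gordon growth model: P₀ = D₁/(r − g). D₁ = 2.54 × (1 + 0.0679) = 2.7125.
P₀ = 2.7125 / (0.119 − 0.0679) = 2.7125 / 0.0511 = 53.0815

$53.08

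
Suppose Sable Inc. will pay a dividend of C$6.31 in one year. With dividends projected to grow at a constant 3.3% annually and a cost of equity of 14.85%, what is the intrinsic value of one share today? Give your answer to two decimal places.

C$54.63

Gordon growth model: P₀ = D₁/(r − g), with D₁ = 6.31 given directly.
P₀ = 6.3100 / (0.1485 − 0.033) = 6.3100 / 0.1155 = 54.6320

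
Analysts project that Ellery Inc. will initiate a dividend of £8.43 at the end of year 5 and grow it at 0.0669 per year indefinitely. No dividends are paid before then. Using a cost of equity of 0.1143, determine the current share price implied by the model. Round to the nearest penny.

Deferred-dividend DDM. At t=4 the remaining stream is a growing perpetuity with first payment D_5 = 8.43.
V_4 = D_5/(r−g) = 8.43/(0.1143−0.0669) = 177.8481
P₀ = V_4/(1+r)^4 = 177.8481/(1+0.1143)^4 = 115.3561

£115.36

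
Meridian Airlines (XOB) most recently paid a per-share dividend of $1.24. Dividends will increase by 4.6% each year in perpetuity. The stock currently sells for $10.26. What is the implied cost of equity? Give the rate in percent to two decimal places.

17.24%

Rearranging the constant-growth DDM: r = D₁/P₀ + g.
D₁ = 1.24 × (1 + 0.046) = 1.2970.
r = 1.2970 / 10.26 + 0.046 = 0.12642 + 0.046 = 0.17242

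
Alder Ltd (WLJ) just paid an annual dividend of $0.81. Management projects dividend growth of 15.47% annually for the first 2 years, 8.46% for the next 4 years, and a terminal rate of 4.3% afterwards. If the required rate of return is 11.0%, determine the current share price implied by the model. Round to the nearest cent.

Three-stage DDM. Project D₁…D_6; terminal Gordon value at t=6 with g = 0.043; discount at r = 0.11.
D_1 = 0.9353
D_2 = 1.0800
D_3 = 1.1714
D_4 = 1.2705
D_5 = 1.3779
D_6 = 1.4945
TV_6 = 1.5588/(0.11−0.043) = 23.2654
P₀ = Σ Dₜ/(1+r)ᵗ + TV_6/(1+r)^6 = 17.4680

$17.47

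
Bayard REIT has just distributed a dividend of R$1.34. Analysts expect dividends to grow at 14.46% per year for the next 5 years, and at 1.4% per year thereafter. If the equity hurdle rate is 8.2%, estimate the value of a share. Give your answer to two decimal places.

R$34.43

Two-stage DDM. Project D₁…D_5 at 0.1446, terminal growth 0.014, discount at r = 0.082.
D_1 = 1.5338
D_2 = 1.7555
D_3 = 2.0094
D_4 = 2.3000
D_5 = 2.6325
Terminal value at t=5: TV = D_6/(r−g) = 2.6694/(0.082−0.014) = 39.2557
P₀ = 1.5338/(1+0.082)^1 + 1.7555/(1+0.082)^2 + 2.0094/(1+0.082)^3 + 2.3000/(1+0.082)^4 + 2.6325/(1+0.082)^5 + 39.2557/(1+0.082)^5 = 34.4273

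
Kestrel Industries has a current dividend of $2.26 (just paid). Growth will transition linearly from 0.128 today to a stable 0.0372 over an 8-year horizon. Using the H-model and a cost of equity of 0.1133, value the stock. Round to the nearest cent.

$41.59

H-model: P₀ = D₀[(1+g_L) + H(g_S−g_L)]/(r−g_L), with H = 8/2 = 4.
P₀ = 2.26 × [(1+0.0372) + 4×(0.128−0.0372)] / (0.1133−0.0372)
   = 2.26 × 1.4004 / 0.0761 = 41.5888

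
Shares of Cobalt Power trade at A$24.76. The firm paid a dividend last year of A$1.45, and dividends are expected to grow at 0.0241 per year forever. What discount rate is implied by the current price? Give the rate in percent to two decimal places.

8.41%

Rearranging the constant-growth DDM: r = D₁/P₀ + g.
D₁ = 1.45 × (1 + 0.0241) = 1.4849.
r = 1.4849 / 24.76 + 0.0241 = 0.05997 + 0.0241 = 0.08407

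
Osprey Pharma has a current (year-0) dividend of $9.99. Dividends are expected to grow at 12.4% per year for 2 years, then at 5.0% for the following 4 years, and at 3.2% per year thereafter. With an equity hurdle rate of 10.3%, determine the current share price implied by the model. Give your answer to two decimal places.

Three-stage DDM. Project D₁…D_6; terminal Gordon value at t=6 with g = 0.032; discount at r = 0.103.
D_1 = 11.2288
D_2 = 12.6211
D_3 = 13.2522
D_4 = 13.9148
D_5 = 14.6105
D_6 = 15.3411
TV_6 = 15.8320/(0.103−0.032) = 222.9855
P₀ = Σ Dₜ/(1+r)ᵗ + TV_6/(1+r)^6 = 181.1287

$181.13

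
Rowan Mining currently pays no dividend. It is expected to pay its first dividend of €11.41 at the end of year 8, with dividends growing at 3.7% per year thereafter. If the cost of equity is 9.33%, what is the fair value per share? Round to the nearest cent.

Deferred-dividend DDM. At t=7 the remaining stream is a growing perpetuity with first payment D_8 = 11.41.
V_7 = D_8/(r−g) = 11.41/(0.0933−0.037) = 202.6643
P₀ = V_7/(1+r)^7 = 202.6643/(1+0.0933)^7 = 108.5430

€108.54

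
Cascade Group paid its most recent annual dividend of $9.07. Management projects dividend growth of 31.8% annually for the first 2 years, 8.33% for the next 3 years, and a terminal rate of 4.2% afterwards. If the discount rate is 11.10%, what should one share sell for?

$238.64

Three-stage DDM. Project D₁…D_5; terminal Gordon value at t=5 with g = 0.042; discount at r = 0.111.
D_1 = 11.9543
D_2 = 15.7557
D_3 = 17.0682
D_4 = 18.4899
D_5 = 20.0302
TV_5 = 20.8714/(0.111−0.042) = 302.4844
P₀ = Σ Dₜ/(1+r)ᵗ + TV_5/(1+r)^5 = 238.6440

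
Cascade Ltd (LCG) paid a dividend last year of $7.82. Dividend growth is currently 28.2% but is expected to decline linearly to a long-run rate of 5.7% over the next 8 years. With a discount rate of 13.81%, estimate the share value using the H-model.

H-model: P₀ = D₀[(1+g_L) + H(g_S−g_L)]/(r−g_L), with H = 8/2 = 4.
P₀ = 7.82 × [(1+0.057) + 4×(0.282−0.057)] / (0.1381−0.057)
   = 7.82 × 1.9570 / 0.0811 = 188.7021

$188.70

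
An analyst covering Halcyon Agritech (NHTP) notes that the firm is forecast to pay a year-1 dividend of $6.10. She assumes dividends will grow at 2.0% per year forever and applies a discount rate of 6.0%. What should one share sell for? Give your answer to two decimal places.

Gordon growth model: P₀ = D₁/(r − g), with D₁ = 6.10 given directly.
P₀ = 6.1000 / (0.06 − 0.02) = 6.1000 / 0.04 = 152.5000

$152.50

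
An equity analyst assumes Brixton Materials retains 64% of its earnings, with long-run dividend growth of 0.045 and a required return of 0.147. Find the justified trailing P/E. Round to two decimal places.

3.69

Payout ratio b = 1 − 0.64 = 0.36.
Justified trailing P/E = b(1+g)/(r−g) = 0.36×(1+0.045)/(0.147−0.045) = 3.6882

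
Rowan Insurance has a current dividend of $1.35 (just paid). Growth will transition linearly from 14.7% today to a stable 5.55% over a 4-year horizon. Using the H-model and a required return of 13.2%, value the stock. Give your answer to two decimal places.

H-model: P₀ = D₀[(1+g_L) + H(g_S−g_L)]/(r−g_L), with H = 4/2 = 2.
P₀ = 1.35 × [(1+0.0555) + 2×(0.147−0.0555)] / (0.132−0.0555)
   = 1.35 × 1.2385 / 0.0765 = 21.8559

$21.86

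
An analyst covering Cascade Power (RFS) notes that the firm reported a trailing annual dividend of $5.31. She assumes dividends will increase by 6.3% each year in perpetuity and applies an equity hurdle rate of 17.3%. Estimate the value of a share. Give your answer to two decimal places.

$51.31

Gordon growth model: P₀ = D₁/(r − g). D₁ = 5.31 × (1 + 0.063) = 5.6445.
P₀ = 5.6445 / (0.173 − 0.063) = 5.6445 / 0.11 = 51.3139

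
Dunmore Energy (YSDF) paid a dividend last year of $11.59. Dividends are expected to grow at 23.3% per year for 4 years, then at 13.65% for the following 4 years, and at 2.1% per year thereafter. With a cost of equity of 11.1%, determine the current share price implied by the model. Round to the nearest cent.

Three-stage DDM. Project D₁…D_8; terminal Gordon value at t=8 with g = 0.021; discount at r = 0.111.
D_1 = 14.2905
D_2 = 17.6201
D_3 = 21.7256
D_4 = 26.7877
D_5 = 30.4442
D_6 = 34.5999
D_7 = 39.3228
D_8 = 44.6903
TV_8 = 45.6288/(0.111−0.021) = 506.9869
P₀ = Σ Dₜ/(1+r)ᵗ + TV_8/(1+r)^8 = 353.4381

$353.44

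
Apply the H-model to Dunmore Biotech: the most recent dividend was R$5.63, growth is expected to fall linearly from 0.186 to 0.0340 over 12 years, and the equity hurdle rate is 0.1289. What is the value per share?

R$115.45

H-model: P₀ = D₀[(1+g_L) + H(g_S−g_L)]/(r−g_L), with H = 12/2 = 6.
P₀ = 5.63 × [(1+0.034) + 6×(0.186−0.034)] / (0.1289−0.034)
   = 5.63 × 1.9460 / 0.0949 = 115.4476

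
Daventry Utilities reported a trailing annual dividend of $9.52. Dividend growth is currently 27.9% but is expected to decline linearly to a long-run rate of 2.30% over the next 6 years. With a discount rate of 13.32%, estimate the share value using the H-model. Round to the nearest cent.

H-model: P₀ = D₀[(1+g_L) + H(g_S−g_L)]/(r−g_L), with H = 6/2 = 3.
P₀ = 9.52 × [(1+0.023) + 3×(0.279−0.023)] / (0.1332−0.023)
   = 9.52 × 1.7910 / 0.1102 = 154.7216

$154.72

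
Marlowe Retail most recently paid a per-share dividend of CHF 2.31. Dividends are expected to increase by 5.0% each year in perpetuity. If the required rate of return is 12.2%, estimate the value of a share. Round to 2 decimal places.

CHF 33.69

Gordon growth model: P₀ = D₁/(r − g). D₁ = 2.31 × (1 + 0.05) = 2.4255.
P₀ = 2.4255 / (0.122 − 0.05) = 2.4255 / 0.072 = 33.6875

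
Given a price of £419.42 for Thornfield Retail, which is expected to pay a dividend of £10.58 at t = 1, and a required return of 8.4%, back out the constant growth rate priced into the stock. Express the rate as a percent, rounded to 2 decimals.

5.88%

From P₀ = D₁/(r − g), the implied growth is g = r − D₁/P₀.
g = 0.084 − 10.58/419.42 = 0.084 − 0.02523 = 0.05877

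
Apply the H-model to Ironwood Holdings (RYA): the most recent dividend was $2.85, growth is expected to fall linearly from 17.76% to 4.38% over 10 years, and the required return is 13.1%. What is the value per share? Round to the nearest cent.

H-model: P₀ = D₀[(1+g_L) + H(g_S−g_L)]/(r−g_L), with H = 10/2 = 5.
P₀ = 2.85 × [(1+0.0438) + 5×(0.1776−0.0438)] / (0.131−0.0438)
   = 2.85 × 1.7128 / 0.0872 = 55.9803

$55.98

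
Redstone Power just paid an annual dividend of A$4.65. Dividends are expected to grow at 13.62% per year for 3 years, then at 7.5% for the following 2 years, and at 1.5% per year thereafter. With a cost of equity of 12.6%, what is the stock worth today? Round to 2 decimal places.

A$62.94

Three-stage DDM. Project D₁…D_5; terminal Gordon value at t=5 with g = 0.015; discount at r = 0.126.
D_1 = 5.2833
D_2 = 6.0029
D_3 = 6.8205
D_4 = 7.3321
D_5 = 7.8820
TV_5 = 8.0002/(0.126−0.015) = 72.0738
P₀ = Σ Dₜ/(1+r)ᵗ + TV_5/(1+r)^5 = 62.9385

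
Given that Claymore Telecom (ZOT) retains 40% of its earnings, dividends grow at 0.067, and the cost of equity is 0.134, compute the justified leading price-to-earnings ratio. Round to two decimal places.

Payout ratio b = 1 − 0.40 = 0.60.
Justified leading P/E = b/(r−g) = 0.60/(0.134−0.067) = 8.9552

8.96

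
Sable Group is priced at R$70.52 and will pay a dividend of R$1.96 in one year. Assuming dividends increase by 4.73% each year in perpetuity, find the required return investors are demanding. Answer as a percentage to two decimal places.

Rearranging the constant-growth DDM: r = D₁/P₀ + g.
r = 1.9600 / 70.52 + 0.0473 = 0.02779 + 0.0473 = 0.07509

7.51%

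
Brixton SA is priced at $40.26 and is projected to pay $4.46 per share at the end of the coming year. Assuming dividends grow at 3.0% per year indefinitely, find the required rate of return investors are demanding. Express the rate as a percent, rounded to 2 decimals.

14.08%

Rearranging the constant-growth DDM: r = D₁/P₀ + g.
r = 4.4600 / 40.26 + 0.03 = 0.11078 + 0.03 = 0.14078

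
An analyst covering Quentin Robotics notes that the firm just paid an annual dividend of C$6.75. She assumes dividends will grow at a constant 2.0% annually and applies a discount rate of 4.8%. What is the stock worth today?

C$245.89

Gordon growth model: P₀ = D₁/(r − g). D₁ = 6.75 × (1 + 0.02) = 6.8850.
P₀ = 6.8850 / (0.048 − 0.02) = 6.8850 / 0.028 = 245.8929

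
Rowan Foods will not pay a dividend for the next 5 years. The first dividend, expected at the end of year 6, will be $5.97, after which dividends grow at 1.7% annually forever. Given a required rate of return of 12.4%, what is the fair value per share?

$31.10

Deferred-dividend DDM. At t=5 the remaining stream is a growing perpetuity with first payment D_6 = 5.97.
V_5 = D_6/(r−g) = 5.97/(0.124−0.017) = 55.7944
P₀ = V_5/(1+r)^5 = 55.7944/(1+0.124)^5 = 31.0999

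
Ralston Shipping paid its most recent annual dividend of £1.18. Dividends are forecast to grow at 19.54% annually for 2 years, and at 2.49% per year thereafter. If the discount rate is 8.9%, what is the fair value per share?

Two-stage DDM. Project D₁…D_2 at 0.1954, terminal growth 0.0249, discount at r = 0.089.
D_1 = 1.4106
D_2 = 1.6862
Terminal value at t=2: TV = D_3/(r−g) = 1.7282/(0.089−0.0249) = 26.9608
P₀ = 1.4106/(1+0.089)^1 + 1.6862/(1+0.089)^2 + 26.9608/(1+0.089)^2 = 25.4512

£25.45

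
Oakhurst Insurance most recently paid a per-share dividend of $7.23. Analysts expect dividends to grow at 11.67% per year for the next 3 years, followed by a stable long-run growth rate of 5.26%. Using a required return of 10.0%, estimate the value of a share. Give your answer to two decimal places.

Two-stage DDM. Project D₁…D_3 at 0.1167, terminal growth 0.0526, discount at r = 0.1.
D_1 = 8.0737
D_2 = 9.0159
D_3 = 10.0681
Terminal value at t=3: TV = D_4/(r−g) = 10.5977/(0.1−0.0526) = 223.5800
P₀ = 8.0737/(1+0.1)^1 + 9.0159/(1+0.1)^2 + 10.0681/(1+0.1)^3 + 223.5800/(1+0.1)^3 = 190.3342

$190.33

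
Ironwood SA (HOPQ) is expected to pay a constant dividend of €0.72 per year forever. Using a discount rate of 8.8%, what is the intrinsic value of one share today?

Zero-growth DDM (perpetuity): P₀ = D/r = 0.72 / 0.088 = 8.1818

€8.18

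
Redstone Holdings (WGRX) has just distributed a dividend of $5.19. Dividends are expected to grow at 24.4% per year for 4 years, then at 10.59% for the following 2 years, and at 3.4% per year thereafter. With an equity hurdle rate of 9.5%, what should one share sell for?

Three-stage DDM. Project D₁…D_6; terminal Gordon value at t=6 with g = 0.034; discount at r = 0.095.
D_1 = 6.4564
D_2 = 8.0317
D_3 = 9.9914
D_4 = 12.4294
D_5 = 13.7456
D_6 = 15.2013
TV_6 = 15.7181/(0.095−0.034) = 257.6744
P₀ = Σ Dₜ/(1+r)ᵗ + TV_6/(1+r)^6 = 195.8817

$195.88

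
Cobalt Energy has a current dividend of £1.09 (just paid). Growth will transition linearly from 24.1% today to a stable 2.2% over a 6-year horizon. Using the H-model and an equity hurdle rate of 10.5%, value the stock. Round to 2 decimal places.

£22.05

H-model: P₀ = D₀[(1+g_L) + H(g_S−g_L)]/(r−g_L), with H = 6/2 = 3.
P₀ = 1.09 × [(1+0.022) + 3×(0.241−0.022)] / (0.105−0.022)
   = 1.09 × 1.6790 / 0.083 = 22.0495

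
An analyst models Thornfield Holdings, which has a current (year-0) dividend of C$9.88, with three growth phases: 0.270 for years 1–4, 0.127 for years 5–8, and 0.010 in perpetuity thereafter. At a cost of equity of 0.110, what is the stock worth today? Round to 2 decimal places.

C$308.04

Three-stage DDM. Project D₁…D_8; terminal Gordon value at t=8 with g = 0.01; discount at r = 0.11.
D_1 = 12.5476
D_2 = 15.9355
D_3 = 20.2380
D_4 = 25.7023
D_5 = 28.9665
D_6 = 32.6452
D_7 = 36.7912
D_8 = 41.4636
TV_8 = 41.8783/(0.11−0.01) = 418.7828
P₀ = Σ Dₜ/(1+r)ᵗ + TV_8/(1+r)^8 = 308.0441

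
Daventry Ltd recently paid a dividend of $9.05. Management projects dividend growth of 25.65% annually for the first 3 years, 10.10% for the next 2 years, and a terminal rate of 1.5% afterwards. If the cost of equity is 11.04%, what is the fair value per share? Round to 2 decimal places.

Three-stage DDM. Project D₁…D_5; terminal Gordon value at t=5 with g = 0.015; discount at r = 0.1104.
D_1 = 11.3713
D_2 = 14.2881
D_3 = 17.9530
D_4 = 19.7662
D_5 = 21.7626
TV_5 = 22.0890/(0.1104−0.015) = 231.5412
P₀ = Σ Dₜ/(1+r)ᵗ + TV_5/(1+r)^5 = 197.9966

$198.00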